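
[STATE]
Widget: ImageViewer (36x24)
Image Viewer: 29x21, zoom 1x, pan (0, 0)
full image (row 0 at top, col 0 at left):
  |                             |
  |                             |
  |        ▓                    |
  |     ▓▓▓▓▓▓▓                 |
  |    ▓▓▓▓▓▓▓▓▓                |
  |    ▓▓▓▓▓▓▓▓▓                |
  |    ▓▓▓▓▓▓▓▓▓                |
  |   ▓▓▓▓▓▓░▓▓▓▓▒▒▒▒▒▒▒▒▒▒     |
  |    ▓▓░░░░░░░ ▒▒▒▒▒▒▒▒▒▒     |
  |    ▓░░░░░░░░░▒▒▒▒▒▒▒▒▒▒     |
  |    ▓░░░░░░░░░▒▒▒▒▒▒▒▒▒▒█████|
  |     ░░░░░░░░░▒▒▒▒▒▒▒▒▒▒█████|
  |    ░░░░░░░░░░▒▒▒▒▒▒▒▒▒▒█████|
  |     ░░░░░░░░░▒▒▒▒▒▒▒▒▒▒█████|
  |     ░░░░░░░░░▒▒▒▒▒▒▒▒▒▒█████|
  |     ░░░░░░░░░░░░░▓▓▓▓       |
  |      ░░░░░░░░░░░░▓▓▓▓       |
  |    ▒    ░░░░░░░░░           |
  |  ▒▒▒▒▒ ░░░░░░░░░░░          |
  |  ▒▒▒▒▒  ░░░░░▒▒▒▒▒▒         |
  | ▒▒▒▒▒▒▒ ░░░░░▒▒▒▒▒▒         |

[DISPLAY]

                                    
                                    
        ▓                           
     ▓▓▓▓▓▓▓                        
    ▓▓▓▓▓▓▓▓▓                       
    ▓▓▓▓▓▓▓▓▓                       
    ▓▓▓▓▓▓▓▓▓                       
   ▓▓▓▓▓▓░▓▓▓▓▒▒▒▒▒▒▒▒▒▒            
    ▓▓░░░░░░░ ▒▒▒▒▒▒▒▒▒▒            
    ▓░░░░░░░░░▒▒▒▒▒▒▒▒▒▒            
    ▓░░░░░░░░░▒▒▒▒▒▒▒▒▒▒█████       
     ░░░░░░░░░▒▒▒▒▒▒▒▒▒▒█████       
    ░░░░░░░░░░▒▒▒▒▒▒▒▒▒▒█████       
     ░░░░░░░░░▒▒▒▒▒▒▒▒▒▒█████       
     ░░░░░░░░░▒▒▒▒▒▒▒▒▒▒█████       
     ░░░░░░░░░░░░░▓▓▓▓              
      ░░░░░░░░░░░░▓▓▓▓              
    ▒    ░░░░░░░░░                  
  ▒▒▒▒▒ ░░░░░░░░░░░                 
  ▒▒▒▒▒  ░░░░░▒▒▒▒▒▒                
 ▒▒▒▒▒▒▒ ░░░░░▒▒▒▒▒▒                
                                    
                                    
                                    


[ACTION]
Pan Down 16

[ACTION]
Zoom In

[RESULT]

        ▓▓▓▓░░░░░░░░░░░░░░  ▒▒▒▒▒▒▒▒
        ▓▓▓▓░░░░░░░░░░░░░░  ▒▒▒▒▒▒▒▒
        ▓▓░░░░░░░░░░░░░░░░░░▒▒▒▒▒▒▒▒
        ▓▓░░░░░░░░░░░░░░░░░░▒▒▒▒▒▒▒▒
        ▓▓░░░░░░░░░░░░░░░░░░▒▒▒▒▒▒▒▒
        ▓▓░░░░░░░░░░░░░░░░░░▒▒▒▒▒▒▒▒
          ░░░░░░░░░░░░░░░░░░▒▒▒▒▒▒▒▒
          ░░░░░░░░░░░░░░░░░░▒▒▒▒▒▒▒▒
        ░░░░░░░░░░░░░░░░░░░░▒▒▒▒▒▒▒▒
        ░░░░░░░░░░░░░░░░░░░░▒▒▒▒▒▒▒▒
          ░░░░░░░░░░░░░░░░░░▒▒▒▒▒▒▒▒
          ░░░░░░░░░░░░░░░░░░▒▒▒▒▒▒▒▒
          ░░░░░░░░░░░░░░░░░░▒▒▒▒▒▒▒▒
          ░░░░░░░░░░░░░░░░░░▒▒▒▒▒▒▒▒
          ░░░░░░░░░░░░░░░░░░░░░░░░░░
          ░░░░░░░░░░░░░░░░░░░░░░░░░░
            ░░░░░░░░░░░░░░░░░░░░░░░░
            ░░░░░░░░░░░░░░░░░░░░░░░░
        ▒▒        ░░░░░░░░░░░░░░░░░░
        ▒▒        ░░░░░░░░░░░░░░░░░░
    ▒▒▒▒▒▒▒▒▒▒  ░░░░░░░░░░░░░░░░░░░░
    ▒▒▒▒▒▒▒▒▒▒  ░░░░░░░░░░░░░░░░░░░░
    ▒▒▒▒▒▒▒▒▒▒    ░░░░░░░░░░▒▒▒▒▒▒▒▒
    ▒▒▒▒▒▒▒▒▒▒    ░░░░░░░░░░▒▒▒▒▒▒▒▒


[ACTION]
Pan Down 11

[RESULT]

          ░░░░░░░░░░░░░░░░░░▒▒▒▒▒▒▒▒
          ░░░░░░░░░░░░░░░░░░▒▒▒▒▒▒▒▒
          ░░░░░░░░░░░░░░░░░░▒▒▒▒▒▒▒▒
          ░░░░░░░░░░░░░░░░░░░░░░░░░░
          ░░░░░░░░░░░░░░░░░░░░░░░░░░
            ░░░░░░░░░░░░░░░░░░░░░░░░
            ░░░░░░░░░░░░░░░░░░░░░░░░
        ▒▒        ░░░░░░░░░░░░░░░░░░
        ▒▒        ░░░░░░░░░░░░░░░░░░
    ▒▒▒▒▒▒▒▒▒▒  ░░░░░░░░░░░░░░░░░░░░
    ▒▒▒▒▒▒▒▒▒▒  ░░░░░░░░░░░░░░░░░░░░
    ▒▒▒▒▒▒▒▒▒▒    ░░░░░░░░░░▒▒▒▒▒▒▒▒
    ▒▒▒▒▒▒▒▒▒▒    ░░░░░░░░░░▒▒▒▒▒▒▒▒
  ▒▒▒▒▒▒▒▒▒▒▒▒▒▒  ░░░░░░░░░░▒▒▒▒▒▒▒▒
  ▒▒▒▒▒▒▒▒▒▒▒▒▒▒  ░░░░░░░░░░▒▒▒▒▒▒▒▒
                                    
                                    
                                    
                                    
                                    
                                    
                                    
                                    
                                    


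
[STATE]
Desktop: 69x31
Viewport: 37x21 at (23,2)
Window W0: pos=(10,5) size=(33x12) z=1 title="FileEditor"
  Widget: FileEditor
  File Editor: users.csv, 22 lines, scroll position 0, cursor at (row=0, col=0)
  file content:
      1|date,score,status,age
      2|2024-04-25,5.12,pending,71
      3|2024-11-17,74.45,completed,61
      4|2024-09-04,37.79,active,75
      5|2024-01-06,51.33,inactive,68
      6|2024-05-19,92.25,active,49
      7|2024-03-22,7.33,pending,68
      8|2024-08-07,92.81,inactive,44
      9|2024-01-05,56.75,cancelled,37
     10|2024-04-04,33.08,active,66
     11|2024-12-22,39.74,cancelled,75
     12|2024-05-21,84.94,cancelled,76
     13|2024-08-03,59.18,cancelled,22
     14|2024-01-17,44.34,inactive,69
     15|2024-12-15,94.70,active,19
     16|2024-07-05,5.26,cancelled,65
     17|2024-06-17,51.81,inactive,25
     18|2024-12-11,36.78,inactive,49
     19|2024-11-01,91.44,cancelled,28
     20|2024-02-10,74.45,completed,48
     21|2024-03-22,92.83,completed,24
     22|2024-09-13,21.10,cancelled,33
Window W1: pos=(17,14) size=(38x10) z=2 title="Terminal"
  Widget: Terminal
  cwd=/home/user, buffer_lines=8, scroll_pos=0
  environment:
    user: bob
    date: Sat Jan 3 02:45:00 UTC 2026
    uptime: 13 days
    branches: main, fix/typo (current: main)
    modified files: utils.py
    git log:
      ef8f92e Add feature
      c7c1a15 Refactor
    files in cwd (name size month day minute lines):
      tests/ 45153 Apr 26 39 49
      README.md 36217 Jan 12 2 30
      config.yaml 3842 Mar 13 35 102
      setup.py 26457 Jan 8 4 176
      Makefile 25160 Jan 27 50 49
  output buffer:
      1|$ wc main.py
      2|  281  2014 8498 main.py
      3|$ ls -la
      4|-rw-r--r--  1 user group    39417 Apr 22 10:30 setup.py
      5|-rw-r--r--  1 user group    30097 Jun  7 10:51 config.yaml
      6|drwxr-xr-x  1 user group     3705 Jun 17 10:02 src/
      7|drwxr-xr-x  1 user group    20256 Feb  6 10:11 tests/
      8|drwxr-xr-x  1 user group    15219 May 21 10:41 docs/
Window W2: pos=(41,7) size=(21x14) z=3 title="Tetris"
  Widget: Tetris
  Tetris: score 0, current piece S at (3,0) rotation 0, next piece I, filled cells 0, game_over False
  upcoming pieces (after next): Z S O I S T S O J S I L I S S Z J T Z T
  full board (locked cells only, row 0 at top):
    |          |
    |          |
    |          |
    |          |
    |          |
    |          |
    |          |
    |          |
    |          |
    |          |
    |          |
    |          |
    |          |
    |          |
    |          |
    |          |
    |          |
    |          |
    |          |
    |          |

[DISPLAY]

                                     
                                     
                                     
━━━━━━━━━━━━━━━━━━━┓                 
                   ┃                 
──────────────────┏━━━━━━━━━━━━━━━━━━
tatus,age         ┃ Tetris           
.12,pending,71    ┠──────────────────
4.45,completed,61 ┃          │Next:  
7.79,active,75    ┃          │████   
1.33,inactive,68  ┃          │       
2.25,active,49    ┃          │       
━━━━━━━━━━━━━━━━━━┃          │       
inal              ┃          │       
──────────────────┃          │Score: 
main.py           ┃          │0      
  2014 8498 main.p┃          │       
-la               ┃          │       
--r--  1 user grou┗━━━━━━━━━━━━━━━━━━
--r--  1 user group    30097 Ju┃     
-xr-x  1 user group     3705 Ju┃     


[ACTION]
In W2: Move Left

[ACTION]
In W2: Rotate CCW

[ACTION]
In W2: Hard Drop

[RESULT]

                                     
                                     
                                     
━━━━━━━━━━━━━━━━━━━┓                 
                   ┃                 
──────────────────┏━━━━━━━━━━━━━━━━━━
tatus,age         ┃ Tetris           
.12,pending,71    ┠──────────────────
4.45,completed,61 ┃          │Next:  
7.79,active,75    ┃          │▓▓     
1.33,inactive,68  ┃          │ ▓▓    
2.25,active,49    ┃          │       
━━━━━━━━━━━━━━━━━━┃          │       
inal              ┃          │       
──────────────────┃          │Score: 
main.py           ┃  ░       │0      
  2014 8498 main.p┃  ░░      │       
-la               ┃   ░      │       
--r--  1 user grou┗━━━━━━━━━━━━━━━━━━
--r--  1 user group    30097 Ju┃     
-xr-x  1 user group     3705 Ju┃     


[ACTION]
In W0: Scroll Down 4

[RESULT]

                                     
                                     
                                     
━━━━━━━━━━━━━━━━━━━┓                 
                   ┃                 
──────────────────┏━━━━━━━━━━━━━━━━━━
1.33,inactive,68  ┃ Tetris           
2.25,active,49    ┠──────────────────
.33,pending,68    ┃          │Next:  
2.81,inactive,44  ┃          │▓▓     
6.75,cancelled,37 ┃          │ ▓▓    
3.08,active,66    ┃          │       
━━━━━━━━━━━━━━━━━━┃          │       
inal              ┃          │       
──────────────────┃          │Score: 
main.py           ┃  ░       │0      
  2014 8498 main.p┃  ░░      │       
-la               ┃   ░      │       
--r--  1 user grou┗━━━━━━━━━━━━━━━━━━
--r--  1 user group    30097 Ju┃     
-xr-x  1 user group     3705 Ju┃     


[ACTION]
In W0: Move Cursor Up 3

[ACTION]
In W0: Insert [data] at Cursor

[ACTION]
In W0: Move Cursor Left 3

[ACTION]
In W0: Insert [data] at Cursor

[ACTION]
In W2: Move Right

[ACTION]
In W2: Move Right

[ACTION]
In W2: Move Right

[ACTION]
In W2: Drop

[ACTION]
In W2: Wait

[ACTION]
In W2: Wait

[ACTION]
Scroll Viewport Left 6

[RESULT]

                                     
                                     
                                     
━━━━━━━━━━━━━━━━━━━━━━━━━┓           
ditor                    ┃           
────────────────────────┏━━━━━━━━━━━━
1-06,51.33,inactive,68  ┃ Tetris     
5-19,92.25,active,49    ┠────────────
3-22,7.33,pending,68    ┃          │N
8-07,92.81,inactive,44  ┃          │▓
1-05,56.75,cancelled,37 ┃          │ 
4-04,33.08,active,66    ┃          │ 
┏━━━━━━━━━━━━━━━━━━━━━━━┃          │ 
┃ Terminal              ┃          │ 
┠───────────────────────┃          │S
┃$ wc main.py           ┃  ░       │0
┃  281  2014 8498 main.p┃  ░░      │ 
┃$ ls -la               ┃   ░      │ 
┃-rw-r--r--  1 user grou┗━━━━━━━━━━━━
┃-rw-r--r--  1 user group    30097 Ju
┃drwxr-xr-x  1 user group     3705 Ju


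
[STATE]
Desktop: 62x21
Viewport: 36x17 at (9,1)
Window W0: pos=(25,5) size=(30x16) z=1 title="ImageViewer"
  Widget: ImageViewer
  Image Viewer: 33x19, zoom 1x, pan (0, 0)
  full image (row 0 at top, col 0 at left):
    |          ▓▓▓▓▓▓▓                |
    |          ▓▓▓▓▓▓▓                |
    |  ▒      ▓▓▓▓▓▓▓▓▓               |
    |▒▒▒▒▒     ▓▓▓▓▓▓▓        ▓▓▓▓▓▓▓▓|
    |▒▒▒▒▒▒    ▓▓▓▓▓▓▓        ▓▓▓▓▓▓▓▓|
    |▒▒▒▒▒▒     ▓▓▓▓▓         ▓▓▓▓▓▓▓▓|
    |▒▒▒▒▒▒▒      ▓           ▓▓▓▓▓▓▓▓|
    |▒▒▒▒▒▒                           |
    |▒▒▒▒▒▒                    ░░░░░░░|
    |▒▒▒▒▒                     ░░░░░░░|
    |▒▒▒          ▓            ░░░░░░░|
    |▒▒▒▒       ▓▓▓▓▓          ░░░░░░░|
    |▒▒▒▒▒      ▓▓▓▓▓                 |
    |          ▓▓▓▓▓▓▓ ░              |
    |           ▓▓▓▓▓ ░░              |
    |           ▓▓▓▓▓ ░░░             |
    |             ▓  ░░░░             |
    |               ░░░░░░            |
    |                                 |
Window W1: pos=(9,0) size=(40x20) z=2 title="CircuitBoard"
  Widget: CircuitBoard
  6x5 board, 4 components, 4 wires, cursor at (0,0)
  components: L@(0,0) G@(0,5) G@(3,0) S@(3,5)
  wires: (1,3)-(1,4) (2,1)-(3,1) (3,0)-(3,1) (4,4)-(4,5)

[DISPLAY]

┃ CircuitBoard                      
┠───────────────────────────────────
┃   0 1 2 3 4 5                     
┃0  [L]                  G          
┃                                   
┃1               · ─ ·              
┃                                   
┃2       ·                          
┃        │                          
┃3   G ─ ·               S          
┃                                   
┃4                   · ─ ·          
┃Cursor: (0,0)                      
┃                                   
┃                                   
┃                                   
┃                                   


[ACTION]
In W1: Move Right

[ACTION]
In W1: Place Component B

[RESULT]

┃ CircuitBoard                      
┠───────────────────────────────────
┃   0 1 2 3 4 5                     
┃0   L  [B]              G          
┃                                   
┃1               · ─ ·              
┃                                   
┃2       ·                          
┃        │                          
┃3   G ─ ·               S          
┃                                   
┃4                   · ─ ·          
┃Cursor: (0,1)                      
┃                                   
┃                                   
┃                                   
┃                                   


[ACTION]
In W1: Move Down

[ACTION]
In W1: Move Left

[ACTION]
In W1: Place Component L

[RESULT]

┃ CircuitBoard                      
┠───────────────────────────────────
┃   0 1 2 3 4 5                     
┃0   L   B               G          
┃                                   
┃1  [L]          · ─ ·              
┃                                   
┃2       ·                          
┃        │                          
┃3   G ─ ·               S          
┃                                   
┃4                   · ─ ·          
┃Cursor: (1,0)                      
┃                                   
┃                                   
┃                                   
┃                                   


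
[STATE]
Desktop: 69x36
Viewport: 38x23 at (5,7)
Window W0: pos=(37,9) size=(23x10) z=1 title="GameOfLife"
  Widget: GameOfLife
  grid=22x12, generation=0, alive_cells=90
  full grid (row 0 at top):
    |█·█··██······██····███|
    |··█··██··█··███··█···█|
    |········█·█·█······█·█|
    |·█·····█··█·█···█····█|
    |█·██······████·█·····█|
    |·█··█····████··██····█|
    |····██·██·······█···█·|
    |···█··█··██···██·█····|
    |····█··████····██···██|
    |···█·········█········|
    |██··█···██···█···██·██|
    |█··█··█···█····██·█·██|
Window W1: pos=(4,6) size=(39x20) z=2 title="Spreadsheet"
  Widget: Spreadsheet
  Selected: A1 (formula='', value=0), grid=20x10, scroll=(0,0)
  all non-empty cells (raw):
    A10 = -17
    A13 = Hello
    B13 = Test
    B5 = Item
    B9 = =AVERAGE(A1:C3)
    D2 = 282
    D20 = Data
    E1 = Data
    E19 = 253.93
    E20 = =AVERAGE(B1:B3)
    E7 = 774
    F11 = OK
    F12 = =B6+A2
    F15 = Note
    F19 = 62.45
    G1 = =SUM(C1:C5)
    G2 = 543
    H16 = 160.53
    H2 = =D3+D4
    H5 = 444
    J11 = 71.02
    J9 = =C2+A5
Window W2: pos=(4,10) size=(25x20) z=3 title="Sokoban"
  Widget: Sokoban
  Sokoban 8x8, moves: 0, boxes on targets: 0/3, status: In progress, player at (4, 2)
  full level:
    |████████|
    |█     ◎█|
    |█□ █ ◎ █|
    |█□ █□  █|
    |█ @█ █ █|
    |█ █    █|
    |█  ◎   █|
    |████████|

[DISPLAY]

 Spreadsheet                         ┃
─────────────────────────────────────┨
A1:                                  ┃
━━━━━━━━━━━━━━━━━━━━━━━┓       D     ┃
 Sokoban               ┃-------------┃
───────────────────────┨   0       0D┃
████████               ┃   0     282 ┃
█     ◎█               ┃   0       0 ┃
█□ █ ◎ █               ┃   0       0 ┃
█□ █□  █               ┃   0       0 ┃
█ @█ █ █               ┃   0       0 ┃
█ █    █               ┃   0       0 ┃
█  ◎   █               ┃   0       0 ┃
████████               ┃   0       0 ┃
Moves: 0  0/3          ┃   0       0 ┃
                       ┃   0       0 ┃
                       ┃   0       0 ┃
                       ┃   0       0 ┃
                       ┃━━━━━━━━━━━━━┛
                       ┃              
                       ┃              
                       ┃              
━━━━━━━━━━━━━━━━━━━━━━━┛              


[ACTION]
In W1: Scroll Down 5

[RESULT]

 Spreadsheet                         ┃
─────────────────────────────────────┨
A1:                                  ┃
━━━━━━━━━━━━━━━━━━━━━━━┓       D     ┃
 Sokoban               ┃-------------┃
───────────────────────┨   0       0 ┃
████████               ┃   0       0 ┃
█     ◎█               ┃   0       0 ┃
█□ █ ◎ █               ┃   0       0 ┃
█□ █□  █               ┃   0       0 ┃
█ @█ █ █               ┃   0       0 ┃
█ █    █               ┃   0       0 ┃
█  ◎   █               ┃   0       0 ┃
████████               ┃   0       0 ┃
Moves: 0  0/3          ┃   0       0 ┃
                       ┃   0       0 ┃
                       ┃   0       0 ┃
                       ┃   0       0 ┃
                       ┃━━━━━━━━━━━━━┛
                       ┃              
                       ┃              
                       ┃              
━━━━━━━━━━━━━━━━━━━━━━━┛              


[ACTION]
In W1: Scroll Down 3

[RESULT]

 Spreadsheet                         ┃
─────────────────────────────────────┨
A1:                                  ┃
━━━━━━━━━━━━━━━━━━━━━━━┓       D     ┃
 Sokoban               ┃-------------┃
───────────────────────┨   0       0 ┃
████████               ┃   0       0 ┃
█     ◎█               ┃   0       0 ┃
█□ █ ◎ █               ┃   0       0 ┃
█□ █□  █               ┃   0       0 ┃
█ @█ █ █               ┃   0       0 ┃
█ █    █               ┃   0       0 ┃
█  ◎   █               ┃   0       0 ┃
████████               ┃   0       0 ┃
Moves: 0  0/3          ┃   0       0 ┃
                       ┃   0       0 ┃
                       ┃   0Data     ┃
                       ┃             ┃
                       ┃━━━━━━━━━━━━━┛
                       ┃              
                       ┃              
                       ┃              
━━━━━━━━━━━━━━━━━━━━━━━┛              


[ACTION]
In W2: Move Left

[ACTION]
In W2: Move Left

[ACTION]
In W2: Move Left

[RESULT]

 Spreadsheet                         ┃
─────────────────────────────────────┨
A1:                                  ┃
━━━━━━━━━━━━━━━━━━━━━━━┓       D     ┃
 Sokoban               ┃-------------┃
───────────────────────┨   0       0 ┃
████████               ┃   0       0 ┃
█     ◎█               ┃   0       0 ┃
█□ █ ◎ █               ┃   0       0 ┃
█□ █□  █               ┃   0       0 ┃
█@ █ █ █               ┃   0       0 ┃
█ █    █               ┃   0       0 ┃
█  ◎   █               ┃   0       0 ┃
████████               ┃   0       0 ┃
Moves: 1  0/3          ┃   0       0 ┃
                       ┃   0       0 ┃
                       ┃   0Data     ┃
                       ┃             ┃
                       ┃━━━━━━━━━━━━━┛
                       ┃              
                       ┃              
                       ┃              
━━━━━━━━━━━━━━━━━━━━━━━┛              


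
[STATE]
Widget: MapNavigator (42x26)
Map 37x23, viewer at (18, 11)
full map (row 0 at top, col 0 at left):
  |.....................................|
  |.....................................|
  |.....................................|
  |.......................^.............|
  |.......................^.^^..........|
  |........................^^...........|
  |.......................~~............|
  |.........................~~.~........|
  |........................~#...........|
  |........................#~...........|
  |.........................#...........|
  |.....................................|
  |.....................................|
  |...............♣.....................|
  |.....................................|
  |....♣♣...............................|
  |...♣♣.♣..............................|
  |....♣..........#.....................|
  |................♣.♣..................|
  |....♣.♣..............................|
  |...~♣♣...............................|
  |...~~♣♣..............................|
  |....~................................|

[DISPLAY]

                                          
                                          
   .....................................  
   .....................................  
   .....................................  
   .......................^.............  
   .......................^.^^..........  
   ........................^^...........  
   .......................~~............  
   .........................~~.~........  
   ........................~#...........  
   ........................#~...........  
   .........................#...........  
   ..................@..................  
   .....................................  
   ...............♣.....................  
   .....................................  
   ....♣♣...............................  
   ...♣♣.♣..............................  
   ....♣..........#.....................  
   ................♣.♣..................  
   ....♣.♣..............................  
   ...~♣♣...............................  
   ...~~♣♣..............................  
   ....~................................  
                                          


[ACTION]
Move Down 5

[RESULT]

   .......................^.............  
   .......................^.^^..........  
   ........................^^...........  
   .......................~~............  
   .........................~~.~........  
   ........................~#...........  
   ........................#~...........  
   .........................#...........  
   .....................................  
   .....................................  
   ...............♣.....................  
   .....................................  
   ....♣♣...............................  
   ...♣♣.♣...........@..................  
   ....♣..........#.....................  
   ................♣.♣..................  
   ....♣.♣..............................  
   ...~♣♣...............................  
   ...~~♣♣..............................  
   ....~................................  
                                          
                                          
                                          
                                          
                                          
                                          


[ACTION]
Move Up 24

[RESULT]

                                          
                                          
                                          
                                          
                                          
                                          
                                          
                                          
                                          
                                          
                                          
                                          
                                          
   ..................@..................  
   .....................................  
   .....................................  
   .......................^.............  
   .......................^.^^..........  
   ........................^^...........  
   .......................~~............  
   .........................~~.~........  
   ........................~#...........  
   ........................#~...........  
   .........................#...........  
   .....................................  
   .....................................  


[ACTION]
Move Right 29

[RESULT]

                                          
                                          
                                          
                                          
                                          
                                          
                                          
                                          
                                          
                                          
                                          
                                          
                                          
.....................@                    
......................                    
......................                    
........^.............                    
........^.^^..........                    
.........^^...........                    
........~~............                    
..........~~.~........                    
.........~#...........                    
.........#~...........                    
..........#...........                    
......................                    
......................                    


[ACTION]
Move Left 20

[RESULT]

                                          
                                          
                                          
                                          
                                          
                                          
                                          
                                          
                                          
                                          
                                          
                                          
                                          
     ................@....................
     .....................................
     .....................................
     .......................^.............
     .......................^.^^..........
     ........................^^...........
     .......................~~............
     .........................~~.~........
     ........................~#...........
     ........................#~...........
     .........................#...........
     .....................................
     .....................................


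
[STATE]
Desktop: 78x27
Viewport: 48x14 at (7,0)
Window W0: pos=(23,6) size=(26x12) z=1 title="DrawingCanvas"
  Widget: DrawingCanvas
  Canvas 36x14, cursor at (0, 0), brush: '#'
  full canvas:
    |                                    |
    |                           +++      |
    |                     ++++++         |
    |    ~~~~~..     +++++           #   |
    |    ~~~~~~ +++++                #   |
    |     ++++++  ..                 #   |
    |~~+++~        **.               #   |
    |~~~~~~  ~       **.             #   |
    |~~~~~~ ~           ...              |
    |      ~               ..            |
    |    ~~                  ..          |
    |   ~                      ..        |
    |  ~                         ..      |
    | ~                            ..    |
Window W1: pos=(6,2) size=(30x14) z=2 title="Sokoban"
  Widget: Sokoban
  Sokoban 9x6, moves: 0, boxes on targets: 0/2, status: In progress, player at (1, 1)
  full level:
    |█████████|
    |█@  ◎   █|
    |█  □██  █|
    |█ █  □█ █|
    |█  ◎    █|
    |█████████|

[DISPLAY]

                                                
                                                
━━━━━━━━━━━━━━━━━━━━━━━━━━━━┓                   
 Sokoban                    ┃                   
────────────────────────────┨                   
█████████                   ┃                   
█@  ◎   █                   ┃━━━━━━━━━━━━┓      
█  □██  █                   ┃as          ┃      
█ █  □█ █                   ┃────────────┨      
█  ◎    █                   ┃            ┃      
█████████                   ┃            ┃      
Moves: 0  0/2               ┃         +++┃      
                            ┃    +++++   ┃      
                            ┃++++        ┃      


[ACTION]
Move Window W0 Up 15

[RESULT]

                ┏━━━━━━━━━━━━━━━━━━━━━━━━┓      
                ┃ DrawingCanvas          ┃      
━━━━━━━━━━━━━━━━━━━━━━━━━━━━┓────────────┨      
 Sokoban                    ┃            ┃      
────────────────────────────┨            ┃      
█████████                   ┃         +++┃      
█@  ◎   █                   ┃    +++++   ┃      
█  □██  █                   ┃++++        ┃      
█ █  □█ █                   ┃ ..         ┃      
█  ◎    █                   ┃  **.       ┃      
█████████                   ┃    **.     ┃      
Moves: 0  0/2               ┃━━━━━━━━━━━━┛      
                            ┃                   
                            ┃                   


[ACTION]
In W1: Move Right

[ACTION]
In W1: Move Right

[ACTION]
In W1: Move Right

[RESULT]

                ┏━━━━━━━━━━━━━━━━━━━━━━━━┓      
                ┃ DrawingCanvas          ┃      
━━━━━━━━━━━━━━━━━━━━━━━━━━━━┓────────────┨      
 Sokoban                    ┃            ┃      
────────────────────────────┨            ┃      
█████████                   ┃         +++┃      
█   +   █                   ┃    +++++   ┃      
█  □██  █                   ┃++++        ┃      
█ █  □█ █                   ┃ ..         ┃      
█  ◎    █                   ┃  **.       ┃      
█████████                   ┃    **.     ┃      
Moves: 3  0/2               ┃━━━━━━━━━━━━┛      
                            ┃                   
                            ┃                   


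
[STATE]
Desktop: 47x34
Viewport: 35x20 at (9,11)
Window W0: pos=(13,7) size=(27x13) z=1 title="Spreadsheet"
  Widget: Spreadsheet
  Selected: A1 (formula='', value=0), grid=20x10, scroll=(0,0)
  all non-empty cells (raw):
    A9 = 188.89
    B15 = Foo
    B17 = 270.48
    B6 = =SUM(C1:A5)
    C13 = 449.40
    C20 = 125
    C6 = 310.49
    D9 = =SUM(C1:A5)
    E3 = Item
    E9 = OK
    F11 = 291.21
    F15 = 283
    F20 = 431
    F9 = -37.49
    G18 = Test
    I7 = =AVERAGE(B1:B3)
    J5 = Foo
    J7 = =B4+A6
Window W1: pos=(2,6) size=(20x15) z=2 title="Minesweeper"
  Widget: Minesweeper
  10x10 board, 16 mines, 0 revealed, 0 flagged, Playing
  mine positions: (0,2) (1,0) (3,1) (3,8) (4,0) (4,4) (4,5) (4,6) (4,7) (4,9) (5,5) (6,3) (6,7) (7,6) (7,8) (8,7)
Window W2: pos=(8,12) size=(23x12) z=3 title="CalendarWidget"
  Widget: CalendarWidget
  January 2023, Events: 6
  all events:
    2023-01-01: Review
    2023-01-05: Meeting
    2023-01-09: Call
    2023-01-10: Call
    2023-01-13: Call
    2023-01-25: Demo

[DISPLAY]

■■■■        ┃       B       C ┃    
━━━━━━━━━━━━━━━━━━━━━┓--------┃    
 CalendarWidget      ┃  0     ┃    
─────────────────────┨  0     ┃    
     January 2023    ┃  0     ┃    
Mo Tu We Th Fr Sa Su ┃  0     ┃    
                   1*┃  0     ┃    
 2  3  4  5*  6  7  8┃  0  310┃    
 9* 10* 11 12 13* 14 ┃━━━━━━━━┛    
16 17 18 19 20 21 22 ┃             
23 24 25* 26 27 28 29┃             
30 31                ┃             
━━━━━━━━━━━━━━━━━━━━━┛             
                                   
                                   
                                   
                                   
                                   
                                   
                                   


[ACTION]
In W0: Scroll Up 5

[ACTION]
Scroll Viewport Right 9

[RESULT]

■        ┃       B       C ┃       
━━━━━━━━━━━━━━━━━━┓--------┃       
lendarWidget      ┃  0     ┃       
──────────────────┨  0     ┃       
  January 2023    ┃  0     ┃       
Tu We Th Fr Sa Su ┃  0     ┃       
                1*┃  0     ┃       
 3  4  5*  6  7  8┃  0  310┃       
 10* 11 12 13* 14 ┃━━━━━━━━┛       
17 18 19 20 21 22 ┃                
24 25* 26 27 28 29┃                
31                ┃                
━━━━━━━━━━━━━━━━━━┛                
                                   
                                   
                                   
                                   
                                   
                                   
                                   


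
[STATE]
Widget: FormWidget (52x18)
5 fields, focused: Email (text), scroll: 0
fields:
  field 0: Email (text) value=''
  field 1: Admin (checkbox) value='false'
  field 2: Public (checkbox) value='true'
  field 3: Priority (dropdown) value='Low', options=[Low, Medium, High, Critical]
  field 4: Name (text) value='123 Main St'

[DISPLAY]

> Email:      [                                    ]
  Admin:      [ ]                                   
  Public:     [x]                                   
  Priority:   [Low                                ▼]
  Name:       [123 Main St                         ]
                                                    
                                                    
                                                    
                                                    
                                                    
                                                    
                                                    
                                                    
                                                    
                                                    
                                                    
                                                    
                                                    


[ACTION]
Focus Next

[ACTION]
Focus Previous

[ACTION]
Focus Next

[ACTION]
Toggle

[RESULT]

  Email:      [                                    ]
> Admin:      [x]                                   
  Public:     [x]                                   
  Priority:   [Low                                ▼]
  Name:       [123 Main St                         ]
                                                    
                                                    
                                                    
                                                    
                                                    
                                                    
                                                    
                                                    
                                                    
                                                    
                                                    
                                                    
                                                    
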